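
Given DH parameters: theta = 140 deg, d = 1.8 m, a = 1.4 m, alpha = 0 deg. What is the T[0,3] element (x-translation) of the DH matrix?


T[0,3] = a * cos(theta)
= 1.4 * cos(140 deg)
= 1.4 * -0.766
= -1.0725


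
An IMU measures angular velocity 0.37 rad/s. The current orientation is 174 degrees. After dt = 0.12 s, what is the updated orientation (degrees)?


delta_theta = w * dt = 0.37 * 0.12 = 0.0444 rad
= 2.5439 deg
theta_new = 174 + 2.5439 = 176.5439 deg


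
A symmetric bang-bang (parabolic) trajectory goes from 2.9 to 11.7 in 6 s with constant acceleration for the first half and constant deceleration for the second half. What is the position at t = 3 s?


Symmetric rest-to-rest: each phase covers (pf-p0)/2 in time T/2. 0.5*a*(T/2)^2 = (pf-p0)/2 => a = 4*(pf-p0)/T^2
a = 4*(11.7-2.9)/6^2 = 0.9778
t = 3 is in the acceleration phase (t <= T/2).
p = p0 + 0.5*a*t^2 = 2.9 + 0.5*0.9778*3^2
= 7.3


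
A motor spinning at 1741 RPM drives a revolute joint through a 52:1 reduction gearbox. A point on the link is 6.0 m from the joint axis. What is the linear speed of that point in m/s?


omega_motor = 1741 * 2*pi/60 = 182.3171 rad/s
omega_joint = omega_motor / 52 = 3.5061 rad/s
v = omega_joint * r = 3.5061 * 6.0
= 21.0366 m/s


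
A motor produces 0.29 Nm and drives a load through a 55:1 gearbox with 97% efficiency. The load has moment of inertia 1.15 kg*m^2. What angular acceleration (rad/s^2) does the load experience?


tau_out = tau_motor * N * eta
= 0.29 * 55 * 0.97 = 15.4715 Nm
alpha = tau_out / I = 15.4715 / 1.15
= 13.4535 rad/s^2


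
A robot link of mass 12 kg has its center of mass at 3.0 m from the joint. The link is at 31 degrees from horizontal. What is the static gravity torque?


tau = m*g*L*cos(angle)
= 12 * 9.81 * 3.0 * cos(31 deg)
= 12 * 9.81 * 3.0 * 0.8572
= 302.7172 Nm


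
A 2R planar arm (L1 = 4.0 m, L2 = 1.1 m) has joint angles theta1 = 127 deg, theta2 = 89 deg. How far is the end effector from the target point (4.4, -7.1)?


End effector via forward kinematics:
x = L1*cos(t1) + L2*cos(t1+t2) = -3.2972
y = L1*sin(t1) + L2*sin(t1+t2) = 2.548
Distance to target:
d = sqrt((4.4 - -3.2972)^2 + (-7.1 - 2.548)^2)
= sqrt(59.2466 + 93.0835)
= 12.3422 m


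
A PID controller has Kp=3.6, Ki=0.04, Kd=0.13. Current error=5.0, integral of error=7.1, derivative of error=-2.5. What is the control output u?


u = Kp*e + Ki*int(e) + Kd*de/dt
= 3.6*5.0 + 0.04*7.1 + 0.13*(-2.5)
= 18.0 + 0.284 + -0.325
= 17.959


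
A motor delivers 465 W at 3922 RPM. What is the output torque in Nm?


omega = 3922 * 2*pi/60 = 410.7109 rad/s
tau = P / omega = 465 / 410.7109
= 1.1322 Nm


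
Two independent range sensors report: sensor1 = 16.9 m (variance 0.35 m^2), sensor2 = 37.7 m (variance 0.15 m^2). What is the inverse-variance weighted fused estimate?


w1 = (1/var1) / (1/var1 + 1/var2)
   = 2.8571 / (2.8571 + 6.6667) = 0.3
w2 = 1 - w1 = 0.7
fused = w1*s1 + w2*s2 = 5.07 + 26.39
= 31.46 m


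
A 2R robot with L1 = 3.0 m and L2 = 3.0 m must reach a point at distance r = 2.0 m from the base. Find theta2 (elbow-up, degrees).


cos(theta2) = (r^2 - L1^2 - L2^2) / (2*L1*L2)
cos(theta2) = (4.0 - 9.0 - 9.0) / 18.0
cos(theta2) = -0.777778
theta2 = 141.0576 degrees


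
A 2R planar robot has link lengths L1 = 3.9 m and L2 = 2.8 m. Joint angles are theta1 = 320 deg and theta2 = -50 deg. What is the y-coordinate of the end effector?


Convert angles to radians: theta1 = 5.5851, theta2 = -0.8727
y = L1*sin(theta1) + L2*sin(theta1+theta2)
y = -2.5069 + -2.8
y = -5.3069


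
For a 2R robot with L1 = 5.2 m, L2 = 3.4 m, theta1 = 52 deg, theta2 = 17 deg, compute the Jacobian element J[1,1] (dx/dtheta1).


J[1,1] = -L1*sin(t1) - L2*sin(t1+t2)
= -5.2*sin(52) - 3.4*sin(69)
= -7.2718


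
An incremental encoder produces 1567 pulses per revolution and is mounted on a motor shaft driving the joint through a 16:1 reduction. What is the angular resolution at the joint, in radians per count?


counts per rev = 1567
effective counts at joint = 1567 * 16 = 25072
resolution = 2*pi / 25072
= 2.5061e-04 rad/count


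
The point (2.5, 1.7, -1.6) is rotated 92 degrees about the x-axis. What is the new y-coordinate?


Rotation about x-axis: y' = y*cos(theta) - z*sin(theta)
= 1.7 * -0.0349 - -1.6 * 0.9994
= 1.5397


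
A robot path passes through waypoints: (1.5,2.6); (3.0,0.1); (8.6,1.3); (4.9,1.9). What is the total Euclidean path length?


Segment lengths:
  seg1 = sqrt((1.5)^2 + (-2.5)^2) = 2.9155
  seg2 = sqrt((5.6)^2 + (1.2)^2) = 5.7271
  seg3 = sqrt((-3.7)^2 + (0.6)^2) = 3.7483
Total = 12.3909


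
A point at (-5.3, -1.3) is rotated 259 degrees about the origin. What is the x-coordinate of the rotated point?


x' = x*cos(theta) - y*sin(theta)
cos(259 deg) = -0.1908, sin(259 deg) = -0.9816
x' = -5.3 * -0.1908 - -1.3 * -0.9816
= 1.0113 - 1.2761
= -0.2648


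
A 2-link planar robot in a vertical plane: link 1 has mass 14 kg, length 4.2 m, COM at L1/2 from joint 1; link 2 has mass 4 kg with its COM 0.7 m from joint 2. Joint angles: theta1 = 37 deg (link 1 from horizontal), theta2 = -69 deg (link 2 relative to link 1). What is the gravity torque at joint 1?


Horizontal distance from joint 1 to link-1 COM:
  x_c1 = (L1/2)*cos(t1) = 2.1 * 0.7986 = 1.6771 m
Horizontal distance from joint 1 to link-2 COM:
  x_c2 = L1*cos(t1) + Lc2*cos(t1+t2)
       = 4.2*0.7986 + 0.7*0.848 = 3.9479 m
tau1 = m1*g*x_c1 + m2*g*x_c2
     = 14*9.81*1.6771 + 4*9.81*3.9479
     = 230.3377 + 154.9157
     = 385.2534 Nm


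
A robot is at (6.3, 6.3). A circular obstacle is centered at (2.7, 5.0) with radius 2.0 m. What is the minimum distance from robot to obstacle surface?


center_dist = sqrt((6.3-2.7)^2 + (6.3-5.0)^2)
= sqrt(12.96 + 1.69)
= 3.8275
min_dist = center_dist - radius = 3.8275 - 2.0 = 1.8275 m


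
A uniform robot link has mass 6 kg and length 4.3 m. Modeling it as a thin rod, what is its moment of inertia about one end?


I = (1/3) * m * L^2
= (1/3) * 6 * 4.3^2
= 0.333333 * 6 * 18.49
= 36.98 kg*m^2


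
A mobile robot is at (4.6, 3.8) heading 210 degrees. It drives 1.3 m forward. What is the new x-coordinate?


x_new = x0 + d*cos(theta)
= 4.6 + 1.3*cos(210)
= 4.6 + -1.1258
= 3.4742


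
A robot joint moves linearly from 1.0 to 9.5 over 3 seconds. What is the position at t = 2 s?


s = t/T = 2/3 = 0.6667
p(t) = p0 + (pf-p0)*s
= 1.0 + (9.5 - 1.0) * 0.6667
= 6.6667


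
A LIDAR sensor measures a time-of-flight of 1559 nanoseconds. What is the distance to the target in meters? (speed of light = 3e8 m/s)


tof = 1559 ns = 1.559e-06 s
dist = c * tof / 2
= 3e8 * 1.559e-06 / 2
= 233.85 m


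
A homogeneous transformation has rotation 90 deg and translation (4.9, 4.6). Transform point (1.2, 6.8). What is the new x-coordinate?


x' = cos(theta)*px - sin(theta)*py + tx
= 0.0*1.2 - 1.0*6.8 + 4.9
= -1.9


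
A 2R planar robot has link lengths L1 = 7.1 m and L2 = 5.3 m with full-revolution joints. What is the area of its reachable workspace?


r_max = L1 + L2 = 12.4 m
r_min = |L1 - L2| = 1.8 m
Area = pi*(r_max^2 - r_min^2)
= pi*(153.76 - 3.24)
= pi * 150.52
= 472.8725 m^2


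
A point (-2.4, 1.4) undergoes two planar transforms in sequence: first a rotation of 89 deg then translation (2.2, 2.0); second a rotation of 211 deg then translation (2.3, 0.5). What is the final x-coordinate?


After transform 1:
x1 = cos(89)*-2.4 - sin(89)*1.4 + 2.2 = 0.7583
y1 = sin(89)*-2.4 + cos(89)*1.4 + 2.0 = -0.3752
After transform 2:
x2 = cos(211)*0.7583 - sin(211)*-0.3752 + 2.3
= 1.4567


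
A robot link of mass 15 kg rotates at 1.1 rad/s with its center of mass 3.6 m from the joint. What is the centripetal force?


F = m * omega^2 * r
= 15 * 1.1^2 * 3.6
= 15 * 1.21 * 3.6
= 65.34 N


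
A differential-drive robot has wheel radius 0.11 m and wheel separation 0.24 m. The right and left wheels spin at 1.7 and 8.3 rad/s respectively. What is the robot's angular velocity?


vR = r*wR = 0.11*1.7 = 0.187 m/s
vL = r*wL = 0.11*8.3 = 0.913 m/s
v = (vR+vL)/2 = 0.55 m/s
omega = (vR-vL)/L = -3.025 rad/s
angular velocity = -3.025 rad/s


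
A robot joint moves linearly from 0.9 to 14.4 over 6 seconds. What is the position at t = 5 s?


s = t/T = 5/6 = 0.8333
p(t) = p0 + (pf-p0)*s
= 0.9 + (14.4 - 0.9) * 0.8333
= 12.15


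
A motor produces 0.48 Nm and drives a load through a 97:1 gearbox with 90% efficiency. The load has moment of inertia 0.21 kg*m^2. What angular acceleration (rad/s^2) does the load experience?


tau_out = tau_motor * N * eta
= 0.48 * 97 * 0.9 = 41.904 Nm
alpha = tau_out / I = 41.904 / 0.21
= 199.5429 rad/s^2


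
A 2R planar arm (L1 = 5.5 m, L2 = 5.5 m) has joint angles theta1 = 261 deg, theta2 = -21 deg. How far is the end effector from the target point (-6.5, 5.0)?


End effector via forward kinematics:
x = L1*cos(t1) + L2*cos(t1+t2) = -3.6104
y = L1*sin(t1) + L2*sin(t1+t2) = -10.1954
Distance to target:
d = sqrt((-6.5 - -3.6104)^2 + (5.0 - -10.1954)^2)
= sqrt(8.3498 + 230.901)
= 15.4677 m


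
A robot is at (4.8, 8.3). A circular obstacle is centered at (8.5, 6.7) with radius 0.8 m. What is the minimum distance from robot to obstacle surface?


center_dist = sqrt((4.8-8.5)^2 + (8.3-6.7)^2)
= sqrt(13.69 + 2.56)
= 4.0311
min_dist = center_dist - radius = 4.0311 - 0.8 = 3.2311 m


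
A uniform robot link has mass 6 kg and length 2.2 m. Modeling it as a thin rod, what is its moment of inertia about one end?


I = (1/3) * m * L^2
= (1/3) * 6 * 2.2^2
= 0.333333 * 6 * 4.84
= 9.68 kg*m^2


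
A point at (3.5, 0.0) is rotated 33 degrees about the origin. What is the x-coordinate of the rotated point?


x' = x*cos(theta) - y*sin(theta)
cos(33 deg) = 0.8387, sin(33 deg) = 0.5446
x' = 3.5 * 0.8387 - 0.0 * 0.5446
= 2.9353 - 0.0
= 2.9353


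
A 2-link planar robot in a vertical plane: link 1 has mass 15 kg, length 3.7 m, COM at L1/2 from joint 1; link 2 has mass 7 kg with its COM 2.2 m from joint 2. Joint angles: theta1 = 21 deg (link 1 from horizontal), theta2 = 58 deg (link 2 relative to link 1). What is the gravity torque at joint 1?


Horizontal distance from joint 1 to link-1 COM:
  x_c1 = (L1/2)*cos(t1) = 1.85 * 0.9336 = 1.7271 m
Horizontal distance from joint 1 to link-2 COM:
  x_c2 = L1*cos(t1) + Lc2*cos(t1+t2)
       = 3.7*0.9336 + 2.2*0.1908 = 3.874 m
tau1 = m1*g*x_c1 + m2*g*x_c2
     = 15*9.81*1.7271 + 7*9.81*3.874
     = 254.1463 + 266.0295
     = 520.1757 Nm


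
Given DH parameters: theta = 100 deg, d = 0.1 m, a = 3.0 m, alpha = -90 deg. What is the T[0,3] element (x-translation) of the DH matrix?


T[0,3] = a * cos(theta)
= 3.0 * cos(100 deg)
= 3.0 * -0.1736
= -0.5209


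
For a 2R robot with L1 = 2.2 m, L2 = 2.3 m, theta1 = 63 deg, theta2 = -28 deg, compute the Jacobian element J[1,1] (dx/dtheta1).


J[1,1] = -L1*sin(t1) - L2*sin(t1+t2)
= -2.2*sin(63) - 2.3*sin(35)
= -3.2794


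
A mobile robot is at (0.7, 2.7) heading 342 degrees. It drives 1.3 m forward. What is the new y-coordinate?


y_new = y0 + d*sin(theta)
= 2.7 + 1.3*sin(342)
= 2.7 + -0.4017
= 2.2983


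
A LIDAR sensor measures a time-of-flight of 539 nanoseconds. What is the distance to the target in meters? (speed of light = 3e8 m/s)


tof = 539 ns = 5.39e-07 s
dist = c * tof / 2
= 3e8 * 5.39e-07 / 2
= 80.85 m


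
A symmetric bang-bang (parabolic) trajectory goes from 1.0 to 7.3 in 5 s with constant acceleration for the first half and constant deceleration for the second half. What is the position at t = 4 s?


Symmetric rest-to-rest: each phase covers (pf-p0)/2 in time T/2. 0.5*a*(T/2)^2 = (pf-p0)/2 => a = 4*(pf-p0)/T^2
a = 4*(7.3-1.0)/5^2 = 1.008
t = 4 is in the deceleration phase (t > T/2).
p = pf - 0.5*a*(T-t)^2 = 7.3 - 0.5*1.008*1^2
= 6.796


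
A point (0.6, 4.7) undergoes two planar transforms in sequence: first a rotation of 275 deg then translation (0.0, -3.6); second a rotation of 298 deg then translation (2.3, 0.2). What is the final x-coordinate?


After transform 1:
x1 = cos(275)*0.6 - sin(275)*4.7 + 0.0 = 4.7344
y1 = sin(275)*0.6 + cos(275)*4.7 + -3.6 = -3.7881
After transform 2:
x2 = cos(298)*4.7344 - sin(298)*-3.7881 + 2.3
= 1.178


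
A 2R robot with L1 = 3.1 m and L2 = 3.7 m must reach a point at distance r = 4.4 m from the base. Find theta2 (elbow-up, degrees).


cos(theta2) = (r^2 - L1^2 - L2^2) / (2*L1*L2)
cos(theta2) = (19.36 - 9.61 - 13.69) / 22.94
cos(theta2) = -0.171752
theta2 = 99.8897 degrees


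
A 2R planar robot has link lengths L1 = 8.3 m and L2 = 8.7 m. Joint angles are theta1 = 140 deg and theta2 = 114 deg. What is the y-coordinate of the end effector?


Convert angles to radians: theta1 = 2.4435, theta2 = 1.9897
y = L1*sin(theta1) + L2*sin(theta1+theta2)
y = 5.3351 + -8.363
y = -3.0278


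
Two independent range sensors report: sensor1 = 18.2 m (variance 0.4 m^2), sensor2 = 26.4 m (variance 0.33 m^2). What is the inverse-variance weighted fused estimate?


w1 = (1/var1) / (1/var1 + 1/var2)
   = 2.5 / (2.5 + 3.0303) = 0.4521
w2 = 1 - w1 = 0.5479
fused = w1*s1 + w2*s2 = 8.2274 + 14.4658
= 22.6932 m


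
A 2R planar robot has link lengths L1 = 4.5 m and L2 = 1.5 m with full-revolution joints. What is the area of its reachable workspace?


r_max = L1 + L2 = 6.0 m
r_min = |L1 - L2| = 3.0 m
Area = pi*(r_max^2 - r_min^2)
= pi*(36.0 - 9.0)
= pi * 27.0
= 84.823 m^2


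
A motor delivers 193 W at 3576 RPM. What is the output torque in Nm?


omega = 3576 * 2*pi/60 = 374.4778 rad/s
tau = P / omega = 193 / 374.4778
= 0.5154 Nm


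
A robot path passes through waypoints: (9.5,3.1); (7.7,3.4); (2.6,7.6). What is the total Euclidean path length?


Segment lengths:
  seg1 = sqrt((-1.8)^2 + (0.3)^2) = 1.8248
  seg2 = sqrt((-5.1)^2 + (4.2)^2) = 6.6068
Total = 8.4316


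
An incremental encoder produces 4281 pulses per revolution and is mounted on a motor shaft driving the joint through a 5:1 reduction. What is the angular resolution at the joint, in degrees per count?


counts per rev = 4281
effective counts at joint = 4281 * 5 = 21405
resolution = 360 / 21405
= 0.0168 deg/count


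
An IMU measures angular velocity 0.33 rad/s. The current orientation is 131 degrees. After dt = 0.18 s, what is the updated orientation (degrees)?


delta_theta = w * dt = 0.33 * 0.18 = 0.0594 rad
= 3.4034 deg
theta_new = 131 + 3.4034 = 134.4034 deg


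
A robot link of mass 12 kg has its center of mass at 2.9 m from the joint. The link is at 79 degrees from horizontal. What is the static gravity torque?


tau = m*g*L*cos(angle)
= 12 * 9.81 * 2.9 * cos(79 deg)
= 12 * 9.81 * 2.9 * 0.1908
= 65.1399 Nm


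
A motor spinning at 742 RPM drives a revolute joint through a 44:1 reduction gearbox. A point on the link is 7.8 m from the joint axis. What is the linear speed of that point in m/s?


omega_motor = 742 * 2*pi/60 = 77.7021 rad/s
omega_joint = omega_motor / 44 = 1.766 rad/s
v = omega_joint * r = 1.766 * 7.8
= 13.7745 m/s


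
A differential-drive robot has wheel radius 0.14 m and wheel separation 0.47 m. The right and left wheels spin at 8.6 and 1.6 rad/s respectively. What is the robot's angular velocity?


vR = r*wR = 0.14*8.6 = 1.204 m/s
vL = r*wL = 0.14*1.6 = 0.224 m/s
v = (vR+vL)/2 = 0.714 m/s
omega = (vR-vL)/L = 2.0851 rad/s
angular velocity = 2.0851 rad/s


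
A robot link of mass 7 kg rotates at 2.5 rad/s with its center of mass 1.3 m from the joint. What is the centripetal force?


F = m * omega^2 * r
= 7 * 2.5^2 * 1.3
= 7 * 6.25 * 1.3
= 56.875 N


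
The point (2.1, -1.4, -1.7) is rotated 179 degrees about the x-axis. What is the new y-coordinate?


Rotation about x-axis: y' = y*cos(theta) - z*sin(theta)
= -1.4 * -0.9998 - -1.7 * 0.0175
= 1.4295


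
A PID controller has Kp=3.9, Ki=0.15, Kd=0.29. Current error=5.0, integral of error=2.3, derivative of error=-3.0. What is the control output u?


u = Kp*e + Ki*int(e) + Kd*de/dt
= 3.9*5.0 + 0.15*2.3 + 0.29*(-3.0)
= 19.5 + 0.345 + -0.87
= 18.975


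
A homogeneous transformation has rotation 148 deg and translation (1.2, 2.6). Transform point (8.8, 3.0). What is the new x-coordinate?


x' = cos(theta)*px - sin(theta)*py + tx
= -0.848*8.8 - 0.5299*3.0 + 1.2
= -7.8526


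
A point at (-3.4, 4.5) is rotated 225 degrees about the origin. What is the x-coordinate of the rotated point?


x' = x*cos(theta) - y*sin(theta)
cos(225 deg) = -0.7071, sin(225 deg) = -0.7071
x' = -3.4 * -0.7071 - 4.5 * -0.7071
= 2.4042 - -3.182
= 5.5861


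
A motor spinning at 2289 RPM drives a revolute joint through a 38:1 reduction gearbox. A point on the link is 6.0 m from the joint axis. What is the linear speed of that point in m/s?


omega_motor = 2289 * 2*pi/60 = 239.7035 rad/s
omega_joint = omega_motor / 38 = 6.308 rad/s
v = omega_joint * r = 6.308 * 6.0
= 37.8479 m/s


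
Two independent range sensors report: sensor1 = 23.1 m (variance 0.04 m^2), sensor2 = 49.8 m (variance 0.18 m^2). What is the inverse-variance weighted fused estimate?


w1 = (1/var1) / (1/var1 + 1/var2)
   = 25.0 / (25.0 + 5.5556) = 0.8182
w2 = 1 - w1 = 0.1818
fused = w1*s1 + w2*s2 = 18.9 + 9.0545
= 27.9545 m


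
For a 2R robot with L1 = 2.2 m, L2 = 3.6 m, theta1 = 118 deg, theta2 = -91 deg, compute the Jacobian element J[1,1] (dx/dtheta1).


J[1,1] = -L1*sin(t1) - L2*sin(t1+t2)
= -2.2*sin(118) - 3.6*sin(27)
= -3.5769


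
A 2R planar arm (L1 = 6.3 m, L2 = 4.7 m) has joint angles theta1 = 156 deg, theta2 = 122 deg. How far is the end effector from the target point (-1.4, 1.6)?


End effector via forward kinematics:
x = L1*cos(t1) + L2*cos(t1+t2) = -5.1012
y = L1*sin(t1) + L2*sin(t1+t2) = -2.0918
Distance to target:
d = sqrt((-1.4 - -5.1012)^2 + (1.6 - -2.0918)^2)
= sqrt(13.6991 + 13.6295)
= 5.2277 m


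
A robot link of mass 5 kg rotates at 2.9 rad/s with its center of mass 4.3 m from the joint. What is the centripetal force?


F = m * omega^2 * r
= 5 * 2.9^2 * 4.3
= 5 * 8.41 * 4.3
= 180.815 N


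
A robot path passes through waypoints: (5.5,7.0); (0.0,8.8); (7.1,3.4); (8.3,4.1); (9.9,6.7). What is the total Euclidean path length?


Segment lengths:
  seg1 = sqrt((-5.5)^2 + (1.8)^2) = 5.7871
  seg2 = sqrt((7.1)^2 + (-5.4)^2) = 8.9202
  seg3 = sqrt((1.2)^2 + (0.7)^2) = 1.3892
  seg4 = sqrt((1.6)^2 + (2.6)^2) = 3.0529
Total = 19.1494


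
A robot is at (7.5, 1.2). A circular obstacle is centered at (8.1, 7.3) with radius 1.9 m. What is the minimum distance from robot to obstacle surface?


center_dist = sqrt((7.5-8.1)^2 + (1.2-7.3)^2)
= sqrt(0.36 + 37.21)
= 6.1294
min_dist = center_dist - radius = 6.1294 - 1.9 = 4.2294 m


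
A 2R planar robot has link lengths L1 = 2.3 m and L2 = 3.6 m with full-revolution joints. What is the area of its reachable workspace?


r_max = L1 + L2 = 5.9 m
r_min = |L1 - L2| = 1.3 m
Area = pi*(r_max^2 - r_min^2)
= pi*(34.81 - 1.69)
= pi * 33.12
= 104.0495 m^2


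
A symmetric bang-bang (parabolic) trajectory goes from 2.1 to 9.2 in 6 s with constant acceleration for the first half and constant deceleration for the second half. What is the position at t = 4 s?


Symmetric rest-to-rest: each phase covers (pf-p0)/2 in time T/2. 0.5*a*(T/2)^2 = (pf-p0)/2 => a = 4*(pf-p0)/T^2
a = 4*(9.2-2.1)/6^2 = 0.7889
t = 4 is in the deceleration phase (t > T/2).
p = pf - 0.5*a*(T-t)^2 = 9.2 - 0.5*0.7889*2^2
= 7.6222


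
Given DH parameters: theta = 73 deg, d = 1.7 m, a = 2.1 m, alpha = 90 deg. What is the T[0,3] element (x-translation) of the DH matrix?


T[0,3] = a * cos(theta)
= 2.1 * cos(73 deg)
= 2.1 * 0.2924
= 0.614


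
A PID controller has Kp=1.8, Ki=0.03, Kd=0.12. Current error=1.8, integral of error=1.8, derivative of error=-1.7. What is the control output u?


u = Kp*e + Ki*int(e) + Kd*de/dt
= 1.8*1.8 + 0.03*1.8 + 0.12*(-1.7)
= 3.24 + 0.054 + -0.204
= 3.09


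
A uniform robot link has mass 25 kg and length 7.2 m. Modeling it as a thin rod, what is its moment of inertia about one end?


I = (1/3) * m * L^2
= (1/3) * 25 * 7.2^2
= 0.333333 * 25 * 51.84
= 432.0 kg*m^2


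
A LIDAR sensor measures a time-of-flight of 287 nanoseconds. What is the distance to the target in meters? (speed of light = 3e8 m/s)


tof = 287 ns = 2.87e-07 s
dist = c * tof / 2
= 3e8 * 2.87e-07 / 2
= 43.05 m


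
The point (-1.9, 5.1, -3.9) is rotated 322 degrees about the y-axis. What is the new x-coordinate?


Rotation about y-axis: x' = x*cos(theta) + z*sin(theta)
= -1.9 * 0.788 + -3.9 * -0.6157
= 0.9039


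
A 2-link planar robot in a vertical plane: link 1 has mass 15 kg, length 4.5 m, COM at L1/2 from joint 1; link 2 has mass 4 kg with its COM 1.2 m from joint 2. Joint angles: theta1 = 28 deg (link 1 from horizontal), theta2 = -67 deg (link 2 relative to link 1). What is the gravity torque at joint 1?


Horizontal distance from joint 1 to link-1 COM:
  x_c1 = (L1/2)*cos(t1) = 2.25 * 0.8829 = 1.9866 m
Horizontal distance from joint 1 to link-2 COM:
  x_c2 = L1*cos(t1) + Lc2*cos(t1+t2)
       = 4.5*0.8829 + 1.2*0.7771 = 4.9058 m
tau1 = m1*g*x_c1 + m2*g*x_c2
     = 15*9.81*1.9866 + 4*9.81*4.9058
     = 292.3329 + 192.5051
     = 484.838 Nm


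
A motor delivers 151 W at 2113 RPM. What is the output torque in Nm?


omega = 2113 * 2*pi/60 = 221.2728 rad/s
tau = P / omega = 151 / 221.2728
= 0.6824 Nm


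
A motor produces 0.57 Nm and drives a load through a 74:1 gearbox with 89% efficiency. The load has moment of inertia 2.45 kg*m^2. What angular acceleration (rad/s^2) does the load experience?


tau_out = tau_motor * N * eta
= 0.57 * 74 * 0.89 = 37.5402 Nm
alpha = tau_out / I = 37.5402 / 2.45
= 15.3225 rad/s^2


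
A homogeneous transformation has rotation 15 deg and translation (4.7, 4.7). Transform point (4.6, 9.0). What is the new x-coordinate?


x' = cos(theta)*px - sin(theta)*py + tx
= 0.9659*4.6 - 0.2588*9.0 + 4.7
= 6.8139


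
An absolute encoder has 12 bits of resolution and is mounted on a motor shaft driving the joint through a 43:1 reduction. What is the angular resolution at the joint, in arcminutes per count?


counts = 2^12 = 4096
effective counts at joint = 4096 * 43 = 176128
resolution = 360*60 / 176128
= 0.1226 arcmin/count


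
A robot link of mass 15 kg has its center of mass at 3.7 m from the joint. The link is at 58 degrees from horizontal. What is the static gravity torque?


tau = m*g*L*cos(angle)
= 15 * 9.81 * 3.7 * cos(58 deg)
= 15 * 9.81 * 3.7 * 0.5299
= 288.5172 Nm


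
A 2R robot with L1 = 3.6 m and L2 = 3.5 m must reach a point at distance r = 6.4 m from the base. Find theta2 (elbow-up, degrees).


cos(theta2) = (r^2 - L1^2 - L2^2) / (2*L1*L2)
cos(theta2) = (40.96 - 12.96 - 12.25) / 25.2
cos(theta2) = 0.625
theta2 = 51.3178 degrees


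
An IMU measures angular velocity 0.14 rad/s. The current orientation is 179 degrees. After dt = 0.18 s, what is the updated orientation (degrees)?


delta_theta = w * dt = 0.14 * 0.18 = 0.0252 rad
= 1.4439 deg
theta_new = 179 + 1.4439 = 180.4439 deg


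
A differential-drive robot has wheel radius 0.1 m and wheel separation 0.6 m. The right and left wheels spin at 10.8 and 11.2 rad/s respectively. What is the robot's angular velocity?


vR = r*wR = 0.1*10.8 = 1.08 m/s
vL = r*wL = 0.1*11.2 = 1.12 m/s
v = (vR+vL)/2 = 1.1 m/s
omega = (vR-vL)/L = -0.0667 rad/s
angular velocity = -0.0667 rad/s


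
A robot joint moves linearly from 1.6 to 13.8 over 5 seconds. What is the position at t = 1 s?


s = t/T = 1/5 = 0.2
p(t) = p0 + (pf-p0)*s
= 1.6 + (13.8 - 1.6) * 0.2
= 4.04


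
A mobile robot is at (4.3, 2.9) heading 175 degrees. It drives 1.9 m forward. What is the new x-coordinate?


x_new = x0 + d*cos(theta)
= 4.3 + 1.9*cos(175)
= 4.3 + -1.8928
= 2.4072


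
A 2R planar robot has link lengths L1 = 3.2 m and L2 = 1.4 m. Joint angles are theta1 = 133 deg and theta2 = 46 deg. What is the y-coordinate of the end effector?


Convert angles to radians: theta1 = 2.3213, theta2 = 0.8029
y = L1*sin(theta1) + L2*sin(theta1+theta2)
y = 2.3403 + 0.0244
y = 2.3648


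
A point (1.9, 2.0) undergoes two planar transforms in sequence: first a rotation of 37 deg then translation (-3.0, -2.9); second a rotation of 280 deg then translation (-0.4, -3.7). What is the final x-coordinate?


After transform 1:
x1 = cos(37)*1.9 - sin(37)*2.0 + -3.0 = -2.6862
y1 = sin(37)*1.9 + cos(37)*2.0 + -2.9 = -0.1593
After transform 2:
x2 = cos(280)*-2.6862 - sin(280)*-0.1593 + -0.4
= -1.0233


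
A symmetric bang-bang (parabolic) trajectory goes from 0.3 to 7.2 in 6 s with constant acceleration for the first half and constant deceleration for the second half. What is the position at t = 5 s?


Symmetric rest-to-rest: each phase covers (pf-p0)/2 in time T/2. 0.5*a*(T/2)^2 = (pf-p0)/2 => a = 4*(pf-p0)/T^2
a = 4*(7.2-0.3)/6^2 = 0.7667
t = 5 is in the deceleration phase (t > T/2).
p = pf - 0.5*a*(T-t)^2 = 7.2 - 0.5*0.7667*1^2
= 6.8167


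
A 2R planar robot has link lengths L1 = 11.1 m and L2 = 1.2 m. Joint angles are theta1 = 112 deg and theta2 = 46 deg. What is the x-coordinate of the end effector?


Convert angles to radians: theta1 = 1.9548, theta2 = 0.8029
x = L1*cos(theta1) + L2*cos(theta1+theta2)
x = -4.1581 + -1.1126
x = -5.2708


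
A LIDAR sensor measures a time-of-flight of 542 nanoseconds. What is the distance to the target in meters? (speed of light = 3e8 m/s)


tof = 542 ns = 5.42e-07 s
dist = c * tof / 2
= 3e8 * 5.42e-07 / 2
= 81.3 m


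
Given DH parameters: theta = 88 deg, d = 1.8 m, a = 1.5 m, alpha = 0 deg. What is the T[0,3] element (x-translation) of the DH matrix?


T[0,3] = a * cos(theta)
= 1.5 * cos(88 deg)
= 1.5 * 0.0349
= 0.0523


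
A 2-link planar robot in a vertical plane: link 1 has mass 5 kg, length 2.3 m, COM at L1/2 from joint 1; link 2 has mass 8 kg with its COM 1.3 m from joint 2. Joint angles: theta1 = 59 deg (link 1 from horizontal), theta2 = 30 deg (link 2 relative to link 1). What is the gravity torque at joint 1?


Horizontal distance from joint 1 to link-1 COM:
  x_c1 = (L1/2)*cos(t1) = 1.15 * 0.515 = 0.5923 m
Horizontal distance from joint 1 to link-2 COM:
  x_c2 = L1*cos(t1) + Lc2*cos(t1+t2)
       = 2.3*0.515 + 1.3*0.0175 = 1.2073 m
tau1 = m1*g*x_c1 + m2*g*x_c2
     = 5*9.81*0.5923 + 8*9.81*1.2073
     = 29.052 + 94.747
     = 123.799 Nm


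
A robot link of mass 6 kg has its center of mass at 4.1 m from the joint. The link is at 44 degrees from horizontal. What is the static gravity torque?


tau = m*g*L*cos(angle)
= 6 * 9.81 * 4.1 * cos(44 deg)
= 6 * 9.81 * 4.1 * 0.7193
= 173.5954 Nm


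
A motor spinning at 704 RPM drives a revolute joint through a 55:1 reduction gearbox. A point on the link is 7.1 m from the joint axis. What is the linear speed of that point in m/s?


omega_motor = 704 * 2*pi/60 = 73.7227 rad/s
omega_joint = omega_motor / 55 = 1.3404 rad/s
v = omega_joint * r = 1.3404 * 7.1
= 9.5169 m/s


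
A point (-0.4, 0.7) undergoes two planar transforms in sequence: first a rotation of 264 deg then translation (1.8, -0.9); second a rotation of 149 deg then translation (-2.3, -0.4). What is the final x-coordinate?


After transform 1:
x1 = cos(264)*-0.4 - sin(264)*0.7 + 1.8 = 2.538
y1 = sin(264)*-0.4 + cos(264)*0.7 + -0.9 = -0.5754
After transform 2:
x2 = cos(149)*2.538 - sin(149)*-0.5754 + -2.3
= -4.1791


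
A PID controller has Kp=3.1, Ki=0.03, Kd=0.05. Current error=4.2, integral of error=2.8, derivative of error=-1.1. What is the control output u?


u = Kp*e + Ki*int(e) + Kd*de/dt
= 3.1*4.2 + 0.03*2.8 + 0.05*(-1.1)
= 13.02 + 0.084 + -0.055
= 13.049


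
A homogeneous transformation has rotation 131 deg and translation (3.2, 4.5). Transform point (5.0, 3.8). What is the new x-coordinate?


x' = cos(theta)*px - sin(theta)*py + tx
= -0.6561*5.0 - 0.7547*3.8 + 3.2
= -2.9482


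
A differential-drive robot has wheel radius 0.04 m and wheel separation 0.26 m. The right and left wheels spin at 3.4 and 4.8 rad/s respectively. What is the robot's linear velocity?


vR = r*wR = 0.04*3.4 = 0.136 m/s
vL = r*wL = 0.04*4.8 = 0.192 m/s
v = (vR+vL)/2 = 0.164 m/s
omega = (vR-vL)/L = -0.2154 rad/s
linear velocity = 0.164 m/s


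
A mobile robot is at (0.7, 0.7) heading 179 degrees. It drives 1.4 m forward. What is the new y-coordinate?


y_new = y0 + d*sin(theta)
= 0.7 + 1.4*sin(179)
= 0.7 + 0.0244
= 0.7244


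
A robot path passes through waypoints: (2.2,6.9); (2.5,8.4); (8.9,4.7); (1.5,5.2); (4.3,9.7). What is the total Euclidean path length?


Segment lengths:
  seg1 = sqrt((0.3)^2 + (1.5)^2) = 1.5297
  seg2 = sqrt((6.4)^2 + (-3.7)^2) = 7.3926
  seg3 = sqrt((-7.4)^2 + (0.5)^2) = 7.4169
  seg4 = sqrt((2.8)^2 + (4.5)^2) = 5.3
Total = 21.6391


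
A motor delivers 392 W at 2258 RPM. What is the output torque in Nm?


omega = 2258 * 2*pi/60 = 236.4572 rad/s
tau = P / omega = 392 / 236.4572
= 1.6578 Nm


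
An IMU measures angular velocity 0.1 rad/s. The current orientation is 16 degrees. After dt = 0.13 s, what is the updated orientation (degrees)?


delta_theta = w * dt = 0.1 * 0.13 = 0.013 rad
= 0.7448 deg
theta_new = 16 + 0.7448 = 16.7448 deg


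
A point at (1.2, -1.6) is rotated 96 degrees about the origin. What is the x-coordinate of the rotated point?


x' = x*cos(theta) - y*sin(theta)
cos(96 deg) = -0.1045, sin(96 deg) = 0.9945
x' = 1.2 * -0.1045 - -1.6 * 0.9945
= -0.1254 - -1.5912
= 1.4658


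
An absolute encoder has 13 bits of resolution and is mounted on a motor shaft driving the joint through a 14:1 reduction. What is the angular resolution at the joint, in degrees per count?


counts = 2^13 = 8192
effective counts at joint = 8192 * 14 = 114688
resolution = 360 / 114688
= 0.0031 deg/count


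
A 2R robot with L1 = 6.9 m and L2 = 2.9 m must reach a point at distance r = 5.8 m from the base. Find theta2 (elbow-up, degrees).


cos(theta2) = (r^2 - L1^2 - L2^2) / (2*L1*L2)
cos(theta2) = (33.64 - 47.61 - 8.41) / 40.02
cos(theta2) = -0.55922
theta2 = 124.0019 degrees


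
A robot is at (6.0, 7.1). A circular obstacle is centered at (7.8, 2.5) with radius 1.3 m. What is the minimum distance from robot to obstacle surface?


center_dist = sqrt((6.0-7.8)^2 + (7.1-2.5)^2)
= sqrt(3.24 + 21.16)
= 4.9396
min_dist = center_dist - radius = 4.9396 - 1.3 = 3.6396 m


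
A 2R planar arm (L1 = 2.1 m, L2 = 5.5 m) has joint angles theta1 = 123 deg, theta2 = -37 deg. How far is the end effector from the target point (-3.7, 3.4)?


End effector via forward kinematics:
x = L1*cos(t1) + L2*cos(t1+t2) = -0.7601
y = L1*sin(t1) + L2*sin(t1+t2) = 7.2478
Distance to target:
d = sqrt((-3.7 - -0.7601)^2 + (3.4 - 7.2478)^2)
= sqrt(8.6431 + 14.8056)
= 4.8424 m


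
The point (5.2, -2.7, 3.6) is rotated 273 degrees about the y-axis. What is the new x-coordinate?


Rotation about y-axis: x' = x*cos(theta) + z*sin(theta)
= 5.2 * 0.0523 + 3.6 * -0.9986
= -3.3229


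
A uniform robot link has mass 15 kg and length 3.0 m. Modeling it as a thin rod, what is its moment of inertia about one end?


I = (1/3) * m * L^2
= (1/3) * 15 * 3.0^2
= 0.333333 * 15 * 9.0
= 45.0 kg*m^2


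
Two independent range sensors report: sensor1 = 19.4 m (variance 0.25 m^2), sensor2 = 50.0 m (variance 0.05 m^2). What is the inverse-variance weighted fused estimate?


w1 = (1/var1) / (1/var1 + 1/var2)
   = 4.0 / (4.0 + 20.0) = 0.1667
w2 = 1 - w1 = 0.8333
fused = w1*s1 + w2*s2 = 3.2333 + 41.6667
= 44.9 m


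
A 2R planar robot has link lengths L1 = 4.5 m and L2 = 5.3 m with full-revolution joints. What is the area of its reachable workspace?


r_max = L1 + L2 = 9.8 m
r_min = |L1 - L2| = 0.8 m
Area = pi*(r_max^2 - r_min^2)
= pi*(96.04 - 0.64)
= pi * 95.4
= 299.7079 m^2


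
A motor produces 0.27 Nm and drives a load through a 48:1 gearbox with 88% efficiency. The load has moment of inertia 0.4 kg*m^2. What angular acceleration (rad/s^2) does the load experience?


tau_out = tau_motor * N * eta
= 0.27 * 48 * 0.88 = 11.4048 Nm
alpha = tau_out / I = 11.4048 / 0.4
= 28.512 rad/s^2


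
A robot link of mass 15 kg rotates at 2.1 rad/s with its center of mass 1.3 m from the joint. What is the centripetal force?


F = m * omega^2 * r
= 15 * 2.1^2 * 1.3
= 15 * 4.41 * 1.3
= 85.995 N


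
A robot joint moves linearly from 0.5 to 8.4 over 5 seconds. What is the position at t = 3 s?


s = t/T = 3/5 = 0.6
p(t) = p0 + (pf-p0)*s
= 0.5 + (8.4 - 0.5) * 0.6
= 5.24


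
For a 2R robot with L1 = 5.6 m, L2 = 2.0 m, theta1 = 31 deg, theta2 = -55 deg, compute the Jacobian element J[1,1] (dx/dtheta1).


J[1,1] = -L1*sin(t1) - L2*sin(t1+t2)
= -5.6*sin(31) - 2.0*sin(-24)
= -2.0707


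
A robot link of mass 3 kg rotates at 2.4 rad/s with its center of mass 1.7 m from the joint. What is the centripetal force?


F = m * omega^2 * r
= 3 * 2.4^2 * 1.7
= 3 * 5.76 * 1.7
= 29.376 N


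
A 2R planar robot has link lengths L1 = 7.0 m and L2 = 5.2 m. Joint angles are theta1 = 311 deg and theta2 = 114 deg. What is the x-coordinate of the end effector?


Convert angles to radians: theta1 = 5.428, theta2 = 1.9897
x = L1*cos(theta1) + L2*cos(theta1+theta2)
x = 4.5924 + 2.1976
x = 6.79


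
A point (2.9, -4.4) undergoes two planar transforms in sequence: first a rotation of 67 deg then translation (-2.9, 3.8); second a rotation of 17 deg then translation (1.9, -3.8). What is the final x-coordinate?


After transform 1:
x1 = cos(67)*2.9 - sin(67)*-4.4 + -2.9 = 2.2833
y1 = sin(67)*2.9 + cos(67)*-4.4 + 3.8 = 4.7502
After transform 2:
x2 = cos(17)*2.2833 - sin(17)*4.7502 + 1.9
= 2.6947


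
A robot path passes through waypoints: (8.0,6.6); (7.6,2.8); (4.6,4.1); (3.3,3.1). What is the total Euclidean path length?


Segment lengths:
  seg1 = sqrt((-0.4)^2 + (-3.8)^2) = 3.821
  seg2 = sqrt((-3.0)^2 + (1.3)^2) = 3.2696
  seg3 = sqrt((-1.3)^2 + (-1.0)^2) = 1.6401
Total = 8.7307


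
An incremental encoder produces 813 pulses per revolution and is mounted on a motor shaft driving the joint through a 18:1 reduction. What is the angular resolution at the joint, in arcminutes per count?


counts per rev = 813
effective counts at joint = 813 * 18 = 14634
resolution = 360*60 / 14634
= 1.476 arcmin/count


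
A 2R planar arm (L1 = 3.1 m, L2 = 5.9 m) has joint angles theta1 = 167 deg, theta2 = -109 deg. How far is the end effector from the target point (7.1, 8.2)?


End effector via forward kinematics:
x = L1*cos(t1) + L2*cos(t1+t2) = 0.106
y = L1*sin(t1) + L2*sin(t1+t2) = 5.7008
Distance to target:
d = sqrt((7.1 - 0.106)^2 + (8.2 - 5.7008)^2)
= sqrt(48.9164 + 6.2458)
= 7.4271 m


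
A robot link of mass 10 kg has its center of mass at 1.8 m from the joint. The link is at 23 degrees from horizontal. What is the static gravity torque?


tau = m*g*L*cos(angle)
= 10 * 9.81 * 1.8 * cos(23 deg)
= 10 * 9.81 * 1.8 * 0.9205
= 162.5427 Nm


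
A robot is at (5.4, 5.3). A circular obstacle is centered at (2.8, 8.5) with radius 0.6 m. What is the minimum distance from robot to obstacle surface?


center_dist = sqrt((5.4-2.8)^2 + (5.3-8.5)^2)
= sqrt(6.76 + 10.24)
= 4.1231
min_dist = center_dist - radius = 4.1231 - 0.6 = 3.5231 m


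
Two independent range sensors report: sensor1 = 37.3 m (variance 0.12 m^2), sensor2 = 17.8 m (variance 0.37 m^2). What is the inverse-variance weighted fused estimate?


w1 = (1/var1) / (1/var1 + 1/var2)
   = 8.3333 / (8.3333 + 2.7027) = 0.7551
w2 = 1 - w1 = 0.2449
fused = w1*s1 + w2*s2 = 28.1653 + 4.3592
= 32.5245 m


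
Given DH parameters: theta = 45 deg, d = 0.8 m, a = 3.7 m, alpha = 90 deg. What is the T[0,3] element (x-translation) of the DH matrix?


T[0,3] = a * cos(theta)
= 3.7 * cos(45 deg)
= 3.7 * 0.7071
= 2.6163


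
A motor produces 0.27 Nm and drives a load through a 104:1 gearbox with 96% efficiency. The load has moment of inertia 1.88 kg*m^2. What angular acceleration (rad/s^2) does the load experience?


tau_out = tau_motor * N * eta
= 0.27 * 104 * 0.96 = 26.9568 Nm
alpha = tau_out / I = 26.9568 / 1.88
= 14.3387 rad/s^2


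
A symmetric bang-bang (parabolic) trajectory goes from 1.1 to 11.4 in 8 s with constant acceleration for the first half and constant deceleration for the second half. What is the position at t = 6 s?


Symmetric rest-to-rest: each phase covers (pf-p0)/2 in time T/2. 0.5*a*(T/2)^2 = (pf-p0)/2 => a = 4*(pf-p0)/T^2
a = 4*(11.4-1.1)/8^2 = 0.6438
t = 6 is in the deceleration phase (t > T/2).
p = pf - 0.5*a*(T-t)^2 = 11.4 - 0.5*0.6438*2^2
= 10.1125


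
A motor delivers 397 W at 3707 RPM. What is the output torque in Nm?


omega = 3707 * 2*pi/60 = 388.1961 rad/s
tau = P / omega = 397 / 388.1961
= 1.0227 Nm


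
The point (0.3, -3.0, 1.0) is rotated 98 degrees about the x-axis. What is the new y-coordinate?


Rotation about x-axis: y' = y*cos(theta) - z*sin(theta)
= -3.0 * -0.1392 - 1.0 * 0.9903
= -0.5727


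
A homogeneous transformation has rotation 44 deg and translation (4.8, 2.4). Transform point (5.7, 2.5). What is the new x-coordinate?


x' = cos(theta)*px - sin(theta)*py + tx
= 0.7193*5.7 - 0.6947*2.5 + 4.8
= 7.1636


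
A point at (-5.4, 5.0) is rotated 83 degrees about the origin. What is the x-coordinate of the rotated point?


x' = x*cos(theta) - y*sin(theta)
cos(83 deg) = 0.1219, sin(83 deg) = 0.9925
x' = -5.4 * 0.1219 - 5.0 * 0.9925
= -0.6581 - 4.9627
= -5.6208


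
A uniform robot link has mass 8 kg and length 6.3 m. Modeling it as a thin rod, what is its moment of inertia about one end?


I = (1/3) * m * L^2
= (1/3) * 8 * 6.3^2
= 0.333333 * 8 * 39.69
= 105.84 kg*m^2


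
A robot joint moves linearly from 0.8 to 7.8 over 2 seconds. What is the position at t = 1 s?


s = t/T = 1/2 = 0.5
p(t) = p0 + (pf-p0)*s
= 0.8 + (7.8 - 0.8) * 0.5
= 4.3


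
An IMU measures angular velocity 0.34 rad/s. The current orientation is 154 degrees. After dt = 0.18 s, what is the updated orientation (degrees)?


delta_theta = w * dt = 0.34 * 0.18 = 0.0612 rad
= 3.5065 deg
theta_new = 154 + 3.5065 = 157.5065 deg


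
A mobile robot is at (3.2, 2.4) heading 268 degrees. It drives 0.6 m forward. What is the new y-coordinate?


y_new = y0 + d*sin(theta)
= 2.4 + 0.6*sin(268)
= 2.4 + -0.5996
= 1.8004


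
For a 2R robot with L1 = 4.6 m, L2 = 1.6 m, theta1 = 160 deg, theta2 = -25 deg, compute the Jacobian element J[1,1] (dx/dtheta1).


J[1,1] = -L1*sin(t1) - L2*sin(t1+t2)
= -4.6*sin(160) - 1.6*sin(135)
= -2.7047


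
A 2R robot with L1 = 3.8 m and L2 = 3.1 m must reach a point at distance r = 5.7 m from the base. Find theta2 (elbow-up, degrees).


cos(theta2) = (r^2 - L1^2 - L2^2) / (2*L1*L2)
cos(theta2) = (32.49 - 14.44 - 9.61) / 23.56
cos(theta2) = 0.358234
theta2 = 69.0082 degrees


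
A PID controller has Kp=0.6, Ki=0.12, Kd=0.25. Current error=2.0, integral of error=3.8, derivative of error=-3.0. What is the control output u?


u = Kp*e + Ki*int(e) + Kd*de/dt
= 0.6*2.0 + 0.12*3.8 + 0.25*(-3.0)
= 1.2 + 0.456 + -0.75
= 0.906


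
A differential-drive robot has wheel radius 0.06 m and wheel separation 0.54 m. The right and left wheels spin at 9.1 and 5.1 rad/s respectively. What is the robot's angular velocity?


vR = r*wR = 0.06*9.1 = 0.546 m/s
vL = r*wL = 0.06*5.1 = 0.306 m/s
v = (vR+vL)/2 = 0.426 m/s
omega = (vR-vL)/L = 0.4444 rad/s
angular velocity = 0.4444 rad/s


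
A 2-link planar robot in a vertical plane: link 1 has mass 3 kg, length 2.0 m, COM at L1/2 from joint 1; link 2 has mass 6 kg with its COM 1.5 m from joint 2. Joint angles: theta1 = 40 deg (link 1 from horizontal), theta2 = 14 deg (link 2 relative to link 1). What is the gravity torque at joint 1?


Horizontal distance from joint 1 to link-1 COM:
  x_c1 = (L1/2)*cos(t1) = 1.0 * 0.766 = 0.766 m
Horizontal distance from joint 1 to link-2 COM:
  x_c2 = L1*cos(t1) + Lc2*cos(t1+t2)
       = 2.0*0.766 + 1.5*0.5878 = 2.4138 m
tau1 = m1*g*x_c1 + m2*g*x_c2
     = 3*9.81*0.766 + 6*9.81*2.4138
     = 22.5447 + 142.0743
     = 164.619 Nm


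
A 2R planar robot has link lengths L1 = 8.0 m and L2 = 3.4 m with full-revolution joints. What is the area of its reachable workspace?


r_max = L1 + L2 = 11.4 m
r_min = |L1 - L2| = 4.6 m
Area = pi*(r_max^2 - r_min^2)
= pi*(129.96 - 21.16)
= pi * 108.8
= 341.8053 m^2
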